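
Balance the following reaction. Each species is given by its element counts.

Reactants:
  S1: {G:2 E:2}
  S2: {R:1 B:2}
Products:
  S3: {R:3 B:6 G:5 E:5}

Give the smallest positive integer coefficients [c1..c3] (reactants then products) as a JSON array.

R: 5·0+6·1 = 6 | 2·3 = 6
B: 5·0+6·2 = 12 | 2·6 = 12
G: 5·2+6·0 = 10 | 2·5 = 10
E: 5·2+6·0 = 10 | 2·5 = 10
gcd(5,6,2) = 1

Coefficients: [5, 6, 2]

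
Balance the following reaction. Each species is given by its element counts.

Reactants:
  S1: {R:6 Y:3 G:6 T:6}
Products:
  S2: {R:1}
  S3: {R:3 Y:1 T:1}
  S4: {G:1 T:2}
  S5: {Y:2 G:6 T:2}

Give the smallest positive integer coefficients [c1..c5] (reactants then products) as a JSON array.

R: 4·6 = 24 | 6·1+6·3+6·0+3·0 = 24
Y: 4·3 = 12 | 6·0+6·1+6·0+3·2 = 12
G: 4·6 = 24 | 6·0+6·0+6·1+3·6 = 24
T: 4·6 = 24 | 6·0+6·1+6·2+3·2 = 24
gcd(4,6,6,6,3) = 1

Coefficients: [4, 6, 6, 6, 3]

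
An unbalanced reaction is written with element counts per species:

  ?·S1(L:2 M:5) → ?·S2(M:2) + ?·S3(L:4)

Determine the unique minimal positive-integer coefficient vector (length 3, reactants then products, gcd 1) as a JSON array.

L: 2·2 = 4 | 5·0+1·4 = 4
M: 2·5 = 10 | 5·2+1·0 = 10
gcd(2,5,1) = 1

Coefficients: [2, 5, 1]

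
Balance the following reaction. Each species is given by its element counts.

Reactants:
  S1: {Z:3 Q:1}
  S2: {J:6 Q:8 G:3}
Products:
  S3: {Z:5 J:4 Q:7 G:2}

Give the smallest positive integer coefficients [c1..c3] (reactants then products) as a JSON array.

Z: 5·3+2·0 = 15 | 3·5 = 15
J: 5·0+2·6 = 12 | 3·4 = 12
Q: 5·1+2·8 = 21 | 3·7 = 21
G: 5·0+2·3 = 6 | 3·2 = 6
gcd(5,2,3) = 1

Coefficients: [5, 2, 3]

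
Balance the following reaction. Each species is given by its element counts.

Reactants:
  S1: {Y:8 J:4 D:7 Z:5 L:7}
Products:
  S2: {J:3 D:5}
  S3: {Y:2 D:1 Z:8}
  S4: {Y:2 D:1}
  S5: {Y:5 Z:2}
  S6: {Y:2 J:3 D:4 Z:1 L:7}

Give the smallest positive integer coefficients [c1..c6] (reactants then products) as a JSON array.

Coefficients: [3, 1, 1, 3, 2, 3]

Y: 3·8 = 24 | 1·0+1·2+3·2+2·5+3·2 = 24
J: 3·4 = 12 | 1·3+1·0+3·0+2·0+3·3 = 12
D: 3·7 = 21 | 1·5+1·1+3·1+2·0+3·4 = 21
Z: 3·5 = 15 | 1·0+1·8+3·0+2·2+3·1 = 15
L: 3·7 = 21 | 1·0+1·0+3·0+2·0+3·7 = 21
gcd(3,1,1,3,2,3) = 1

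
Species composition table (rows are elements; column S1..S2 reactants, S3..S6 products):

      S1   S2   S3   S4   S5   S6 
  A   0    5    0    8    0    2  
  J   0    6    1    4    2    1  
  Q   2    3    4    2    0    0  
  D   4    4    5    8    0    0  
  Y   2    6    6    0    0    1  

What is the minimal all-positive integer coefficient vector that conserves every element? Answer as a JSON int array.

Coefficients: [3, 4, 4, 1, 5, 6]

A: 3·0+4·5 = 20 | 4·0+1·8+5·0+6·2 = 20
J: 3·0+4·6 = 24 | 4·1+1·4+5·2+6·1 = 24
Q: 3·2+4·3 = 18 | 4·4+1·2+5·0+6·0 = 18
D: 3·4+4·4 = 28 | 4·5+1·8+5·0+6·0 = 28
Y: 3·2+4·6 = 30 | 4·6+1·0+5·0+6·1 = 30
gcd(3,4,4,1,5,6) = 1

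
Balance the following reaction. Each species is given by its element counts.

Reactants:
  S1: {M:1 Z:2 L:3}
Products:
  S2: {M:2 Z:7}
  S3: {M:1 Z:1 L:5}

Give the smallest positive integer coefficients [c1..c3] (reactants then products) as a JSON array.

Coefficients: [5, 1, 3]

M: 5·1 = 5 | 1·2+3·1 = 5
Z: 5·2 = 10 | 1·7+3·1 = 10
L: 5·3 = 15 | 1·0+3·5 = 15
gcd(5,1,3) = 1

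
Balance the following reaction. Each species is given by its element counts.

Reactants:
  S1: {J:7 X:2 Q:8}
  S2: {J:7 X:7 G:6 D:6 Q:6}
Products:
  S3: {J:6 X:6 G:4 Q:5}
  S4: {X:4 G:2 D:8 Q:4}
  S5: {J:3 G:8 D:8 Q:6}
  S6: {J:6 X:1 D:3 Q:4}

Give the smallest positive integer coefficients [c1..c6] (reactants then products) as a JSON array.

Coefficients: [3, 6, 6, 2, 1, 4]

J: 3·7+6·7 = 63 | 6·6+2·0+1·3+4·6 = 63
X: 3·2+6·7 = 48 | 6·6+2·4+1·0+4·1 = 48
G: 3·0+6·6 = 36 | 6·4+2·2+1·8+4·0 = 36
D: 3·0+6·6 = 36 | 6·0+2·8+1·8+4·3 = 36
Q: 3·8+6·6 = 60 | 6·5+2·4+1·6+4·4 = 60
gcd(3,6,6,2,1,4) = 1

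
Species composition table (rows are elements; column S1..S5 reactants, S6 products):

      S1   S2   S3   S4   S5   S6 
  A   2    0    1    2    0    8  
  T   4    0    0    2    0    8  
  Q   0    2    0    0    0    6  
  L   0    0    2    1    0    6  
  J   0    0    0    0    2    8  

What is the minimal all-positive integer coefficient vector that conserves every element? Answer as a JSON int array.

Coefficients: [1, 3, 2, 2, 4, 1]

A: 1·2+3·0+2·1+2·2+4·0 = 8 | 1·8 = 8
T: 1·4+3·0+2·0+2·2+4·0 = 8 | 1·8 = 8
Q: 1·0+3·2+2·0+2·0+4·0 = 6 | 1·6 = 6
L: 1·0+3·0+2·2+2·1+4·0 = 6 | 1·6 = 6
J: 1·0+3·0+2·0+2·0+4·2 = 8 | 1·8 = 8
gcd(1,3,2,2,4,1) = 1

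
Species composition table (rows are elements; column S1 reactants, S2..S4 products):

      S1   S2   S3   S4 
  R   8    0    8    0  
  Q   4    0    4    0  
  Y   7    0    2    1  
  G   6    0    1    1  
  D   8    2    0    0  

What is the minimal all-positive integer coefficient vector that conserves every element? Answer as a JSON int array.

R: 1·8 = 8 | 4·0+1·8+5·0 = 8
Q: 1·4 = 4 | 4·0+1·4+5·0 = 4
Y: 1·7 = 7 | 4·0+1·2+5·1 = 7
G: 1·6 = 6 | 4·0+1·1+5·1 = 6
D: 1·8 = 8 | 4·2+1·0+5·0 = 8
gcd(1,4,1,5) = 1

Coefficients: [1, 4, 1, 5]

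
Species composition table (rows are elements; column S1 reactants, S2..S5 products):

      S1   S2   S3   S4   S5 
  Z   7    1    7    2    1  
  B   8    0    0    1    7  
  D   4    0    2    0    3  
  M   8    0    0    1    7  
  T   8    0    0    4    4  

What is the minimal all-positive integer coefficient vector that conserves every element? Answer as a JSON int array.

Coefficients: [2, 1, 1, 2, 2]

Z: 2·7 = 14 | 1·1+1·7+2·2+2·1 = 14
B: 2·8 = 16 | 1·0+1·0+2·1+2·7 = 16
D: 2·4 = 8 | 1·0+1·2+2·0+2·3 = 8
M: 2·8 = 16 | 1·0+1·0+2·1+2·7 = 16
T: 2·8 = 16 | 1·0+1·0+2·4+2·4 = 16
gcd(2,1,1,2,2) = 1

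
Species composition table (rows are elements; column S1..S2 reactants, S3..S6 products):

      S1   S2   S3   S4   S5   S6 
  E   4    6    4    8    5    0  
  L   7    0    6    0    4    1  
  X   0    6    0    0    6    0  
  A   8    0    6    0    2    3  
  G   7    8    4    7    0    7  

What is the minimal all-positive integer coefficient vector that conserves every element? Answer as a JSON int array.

Coefficients: [4, 4, 1, 2, 4, 6]

E: 4·4+4·6 = 40 | 1·4+2·8+4·5+6·0 = 40
L: 4·7+4·0 = 28 | 1·6+2·0+4·4+6·1 = 28
X: 4·0+4·6 = 24 | 1·0+2·0+4·6+6·0 = 24
A: 4·8+4·0 = 32 | 1·6+2·0+4·2+6·3 = 32
G: 4·7+4·8 = 60 | 1·4+2·7+4·0+6·7 = 60
gcd(4,4,1,2,4,6) = 1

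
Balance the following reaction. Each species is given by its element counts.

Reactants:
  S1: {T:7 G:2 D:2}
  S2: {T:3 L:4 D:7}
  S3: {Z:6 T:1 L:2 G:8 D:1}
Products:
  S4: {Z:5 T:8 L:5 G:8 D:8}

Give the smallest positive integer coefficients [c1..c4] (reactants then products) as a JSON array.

Coefficients: [4, 5, 5, 6]

Z: 4·0+5·0+5·6 = 30 | 6·5 = 30
T: 4·7+5·3+5·1 = 48 | 6·8 = 48
L: 4·0+5·4+5·2 = 30 | 6·5 = 30
G: 4·2+5·0+5·8 = 48 | 6·8 = 48
D: 4·2+5·7+5·1 = 48 | 6·8 = 48
gcd(4,5,5,6) = 1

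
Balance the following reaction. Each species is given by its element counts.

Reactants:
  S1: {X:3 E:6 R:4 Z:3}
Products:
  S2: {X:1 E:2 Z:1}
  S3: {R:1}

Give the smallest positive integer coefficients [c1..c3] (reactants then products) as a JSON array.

Coefficients: [1, 3, 4]

X: 1·3 = 3 | 3·1+4·0 = 3
E: 1·6 = 6 | 3·2+4·0 = 6
R: 1·4 = 4 | 3·0+4·1 = 4
Z: 1·3 = 3 | 3·1+4·0 = 3
gcd(1,3,4) = 1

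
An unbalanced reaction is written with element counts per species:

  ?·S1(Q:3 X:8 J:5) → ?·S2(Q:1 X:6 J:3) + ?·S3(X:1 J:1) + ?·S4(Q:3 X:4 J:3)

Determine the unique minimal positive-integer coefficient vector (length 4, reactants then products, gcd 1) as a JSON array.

Q: 4·3 = 12 | 3·1+2·0+3·3 = 12
X: 4·8 = 32 | 3·6+2·1+3·4 = 32
J: 4·5 = 20 | 3·3+2·1+3·3 = 20
gcd(4,3,2,3) = 1

Coefficients: [4, 3, 2, 3]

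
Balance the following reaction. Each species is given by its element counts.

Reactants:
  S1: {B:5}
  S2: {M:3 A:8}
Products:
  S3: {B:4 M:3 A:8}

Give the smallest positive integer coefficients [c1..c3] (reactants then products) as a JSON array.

B: 4·5+5·0 = 20 | 5·4 = 20
M: 4·0+5·3 = 15 | 5·3 = 15
A: 4·0+5·8 = 40 | 5·8 = 40
gcd(4,5,5) = 1

Coefficients: [4, 5, 5]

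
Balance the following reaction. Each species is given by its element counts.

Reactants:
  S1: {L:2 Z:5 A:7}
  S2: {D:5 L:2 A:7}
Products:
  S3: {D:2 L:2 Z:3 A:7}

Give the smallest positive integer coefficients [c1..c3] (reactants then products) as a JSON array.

Coefficients: [3, 2, 5]

D: 3·0+2·5 = 10 | 5·2 = 10
L: 3·2+2·2 = 10 | 5·2 = 10
Z: 3·5+2·0 = 15 | 5·3 = 15
A: 3·7+2·7 = 35 | 5·7 = 35
gcd(3,2,5) = 1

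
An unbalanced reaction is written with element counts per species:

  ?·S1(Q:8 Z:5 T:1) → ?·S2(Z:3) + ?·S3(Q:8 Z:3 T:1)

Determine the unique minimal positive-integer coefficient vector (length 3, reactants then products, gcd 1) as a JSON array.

Q: 3·8 = 24 | 2·0+3·8 = 24
Z: 3·5 = 15 | 2·3+3·3 = 15
T: 3·1 = 3 | 2·0+3·1 = 3
gcd(3,2,3) = 1

Coefficients: [3, 2, 3]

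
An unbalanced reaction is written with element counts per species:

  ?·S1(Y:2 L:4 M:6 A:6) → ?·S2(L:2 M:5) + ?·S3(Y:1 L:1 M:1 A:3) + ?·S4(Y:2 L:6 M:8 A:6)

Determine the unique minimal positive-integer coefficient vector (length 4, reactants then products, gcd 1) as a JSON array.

Coefficients: [4, 2, 6, 1]

Y: 4·2 = 8 | 2·0+6·1+1·2 = 8
L: 4·4 = 16 | 2·2+6·1+1·6 = 16
M: 4·6 = 24 | 2·5+6·1+1·8 = 24
A: 4·6 = 24 | 2·0+6·3+1·6 = 24
gcd(4,2,6,1) = 1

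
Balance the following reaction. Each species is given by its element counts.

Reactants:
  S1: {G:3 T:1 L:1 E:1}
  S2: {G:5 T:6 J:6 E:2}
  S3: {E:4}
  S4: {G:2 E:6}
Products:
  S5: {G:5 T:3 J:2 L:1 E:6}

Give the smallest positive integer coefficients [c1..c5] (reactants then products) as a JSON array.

G: 6·3+2·5+5·0+1·2 = 30 | 6·5 = 30
T: 6·1+2·6+5·0+1·0 = 18 | 6·3 = 18
J: 6·0+2·6+5·0+1·0 = 12 | 6·2 = 12
L: 6·1+2·0+5·0+1·0 = 6 | 6·1 = 6
E: 6·1+2·2+5·4+1·6 = 36 | 6·6 = 36
gcd(6,2,5,1,6) = 1

Coefficients: [6, 2, 5, 1, 6]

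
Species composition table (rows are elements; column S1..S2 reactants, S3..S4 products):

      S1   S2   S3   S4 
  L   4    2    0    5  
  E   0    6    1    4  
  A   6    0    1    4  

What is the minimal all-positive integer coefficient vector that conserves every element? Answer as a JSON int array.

Coefficients: [5, 5, 6, 6]

L: 5·4+5·2 = 30 | 6·0+6·5 = 30
E: 5·0+5·6 = 30 | 6·1+6·4 = 30
A: 5·6+5·0 = 30 | 6·1+6·4 = 30
gcd(5,5,6,6) = 1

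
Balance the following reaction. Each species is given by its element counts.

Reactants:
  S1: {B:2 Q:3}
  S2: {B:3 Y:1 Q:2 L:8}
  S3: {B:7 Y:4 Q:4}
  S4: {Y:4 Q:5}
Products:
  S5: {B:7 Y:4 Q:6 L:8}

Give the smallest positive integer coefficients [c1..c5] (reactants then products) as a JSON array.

B: 1·2+4·3+2·7+1·0 = 28 | 4·7 = 28
Y: 1·0+4·1+2·4+1·4 = 16 | 4·4 = 16
Q: 1·3+4·2+2·4+1·5 = 24 | 4·6 = 24
L: 1·0+4·8+2·0+1·0 = 32 | 4·8 = 32
gcd(1,4,2,1,4) = 1

Coefficients: [1, 4, 2, 1, 4]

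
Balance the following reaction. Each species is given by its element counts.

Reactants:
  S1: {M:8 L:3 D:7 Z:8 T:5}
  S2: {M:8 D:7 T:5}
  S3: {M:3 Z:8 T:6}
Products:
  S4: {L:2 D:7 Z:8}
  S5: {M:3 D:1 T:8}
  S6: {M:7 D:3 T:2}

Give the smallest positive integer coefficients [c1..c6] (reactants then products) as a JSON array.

M: 2·8+4·8+1·3 = 51 | 3·0+3·3+6·7 = 51
L: 2·3+4·0+1·0 = 6 | 3·2+3·0+6·0 = 6
D: 2·7+4·7+1·0 = 42 | 3·7+3·1+6·3 = 42
Z: 2·8+4·0+1·8 = 24 | 3·8+3·0+6·0 = 24
T: 2·5+4·5+1·6 = 36 | 3·0+3·8+6·2 = 36
gcd(2,4,1,3,3,6) = 1

Coefficients: [2, 4, 1, 3, 3, 6]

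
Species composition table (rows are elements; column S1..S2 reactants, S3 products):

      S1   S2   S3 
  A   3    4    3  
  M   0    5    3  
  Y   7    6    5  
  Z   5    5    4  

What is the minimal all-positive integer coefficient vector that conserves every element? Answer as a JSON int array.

A: 1·3+3·4 = 15 | 5·3 = 15
M: 1·0+3·5 = 15 | 5·3 = 15
Y: 1·7+3·6 = 25 | 5·5 = 25
Z: 1·5+3·5 = 20 | 5·4 = 20
gcd(1,3,5) = 1

Coefficients: [1, 3, 5]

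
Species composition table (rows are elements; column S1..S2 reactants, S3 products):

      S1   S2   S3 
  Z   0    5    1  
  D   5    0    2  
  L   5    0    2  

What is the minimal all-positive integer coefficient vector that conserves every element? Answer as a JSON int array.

Z: 2·0+1·5 = 5 | 5·1 = 5
D: 2·5+1·0 = 10 | 5·2 = 10
L: 2·5+1·0 = 10 | 5·2 = 10
gcd(2,1,5) = 1

Coefficients: [2, 1, 5]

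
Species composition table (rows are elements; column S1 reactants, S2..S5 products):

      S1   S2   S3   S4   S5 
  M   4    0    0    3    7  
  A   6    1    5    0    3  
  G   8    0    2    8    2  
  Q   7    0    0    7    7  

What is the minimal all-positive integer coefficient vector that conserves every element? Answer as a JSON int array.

Coefficients: [4, 6, 3, 3, 1]

M: 4·4 = 16 | 6·0+3·0+3·3+1·7 = 16
A: 4·6 = 24 | 6·1+3·5+3·0+1·3 = 24
G: 4·8 = 32 | 6·0+3·2+3·8+1·2 = 32
Q: 4·7 = 28 | 6·0+3·0+3·7+1·7 = 28
gcd(4,6,3,3,1) = 1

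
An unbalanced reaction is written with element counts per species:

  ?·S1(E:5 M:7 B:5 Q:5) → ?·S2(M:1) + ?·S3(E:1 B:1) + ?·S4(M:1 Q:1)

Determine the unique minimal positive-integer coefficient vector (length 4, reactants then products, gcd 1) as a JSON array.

Coefficients: [1, 2, 5, 5]

E: 1·5 = 5 | 2·0+5·1+5·0 = 5
M: 1·7 = 7 | 2·1+5·0+5·1 = 7
B: 1·5 = 5 | 2·0+5·1+5·0 = 5
Q: 1·5 = 5 | 2·0+5·0+5·1 = 5
gcd(1,2,5,5) = 1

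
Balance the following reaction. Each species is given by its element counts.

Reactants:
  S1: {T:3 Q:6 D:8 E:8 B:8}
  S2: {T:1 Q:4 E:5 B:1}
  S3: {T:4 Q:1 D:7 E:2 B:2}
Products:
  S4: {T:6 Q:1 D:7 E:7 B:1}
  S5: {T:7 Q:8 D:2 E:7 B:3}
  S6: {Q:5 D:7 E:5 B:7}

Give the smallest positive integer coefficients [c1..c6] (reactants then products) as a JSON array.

T: 4·3+4·1+4·4 = 32 | 3·6+2·7+5·0 = 32
Q: 4·6+4·4+4·1 = 44 | 3·1+2·8+5·5 = 44
D: 4·8+4·0+4·7 = 60 | 3·7+2·2+5·7 = 60
E: 4·8+4·5+4·2 = 60 | 3·7+2·7+5·5 = 60
B: 4·8+4·1+4·2 = 44 | 3·1+2·3+5·7 = 44
gcd(4,4,4,3,2,5) = 1

Coefficients: [4, 4, 4, 3, 2, 5]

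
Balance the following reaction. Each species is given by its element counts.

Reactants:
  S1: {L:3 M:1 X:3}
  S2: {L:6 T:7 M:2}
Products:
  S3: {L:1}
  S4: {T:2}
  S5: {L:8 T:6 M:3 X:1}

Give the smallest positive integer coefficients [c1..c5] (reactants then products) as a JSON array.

L: 1·3+4·6 = 27 | 3·1+5·0+3·8 = 27
T: 1·0+4·7 = 28 | 3·0+5·2+3·6 = 28
M: 1·1+4·2 = 9 | 3·0+5·0+3·3 = 9
X: 1·3+4·0 = 3 | 3·0+5·0+3·1 = 3
gcd(1,4,3,5,3) = 1

Coefficients: [1, 4, 3, 5, 3]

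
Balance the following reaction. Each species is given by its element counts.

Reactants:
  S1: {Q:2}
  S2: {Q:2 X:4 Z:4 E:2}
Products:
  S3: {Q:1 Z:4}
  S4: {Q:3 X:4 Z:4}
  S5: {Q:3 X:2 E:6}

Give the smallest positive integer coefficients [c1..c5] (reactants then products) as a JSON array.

Q: 5·2+6·2 = 22 | 1·1+5·3+2·3 = 22
X: 5·0+6·4 = 24 | 1·0+5·4+2·2 = 24
Z: 5·0+6·4 = 24 | 1·4+5·4+2·0 = 24
E: 5·0+6·2 = 12 | 1·0+5·0+2·6 = 12
gcd(5,6,1,5,2) = 1

Coefficients: [5, 6, 1, 5, 2]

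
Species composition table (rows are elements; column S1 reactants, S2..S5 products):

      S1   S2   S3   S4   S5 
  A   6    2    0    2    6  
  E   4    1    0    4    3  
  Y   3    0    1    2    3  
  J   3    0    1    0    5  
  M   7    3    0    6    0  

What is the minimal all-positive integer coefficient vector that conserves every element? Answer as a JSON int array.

Coefficients: [3, 5, 4, 1, 1]

A: 3·6 = 18 | 5·2+4·0+1·2+1·6 = 18
E: 3·4 = 12 | 5·1+4·0+1·4+1·3 = 12
Y: 3·3 = 9 | 5·0+4·1+1·2+1·3 = 9
J: 3·3 = 9 | 5·0+4·1+1·0+1·5 = 9
M: 3·7 = 21 | 5·3+4·0+1·6+1·0 = 21
gcd(3,5,4,1,1) = 1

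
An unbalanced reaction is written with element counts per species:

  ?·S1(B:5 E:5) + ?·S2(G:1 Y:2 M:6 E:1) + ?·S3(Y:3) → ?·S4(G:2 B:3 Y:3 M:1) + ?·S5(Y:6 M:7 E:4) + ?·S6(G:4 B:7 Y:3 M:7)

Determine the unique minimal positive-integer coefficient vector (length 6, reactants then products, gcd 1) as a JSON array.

Coefficients: [2, 6, 6, 1, 4, 1]

G: 2·0+6·1+6·0 = 6 | 1·2+4·0+1·4 = 6
B: 2·5+6·0+6·0 = 10 | 1·3+4·0+1·7 = 10
Y: 2·0+6·2+6·3 = 30 | 1·3+4·6+1·3 = 30
M: 2·0+6·6+6·0 = 36 | 1·1+4·7+1·7 = 36
E: 2·5+6·1+6·0 = 16 | 1·0+4·4+1·0 = 16
gcd(2,6,6,1,4,1) = 1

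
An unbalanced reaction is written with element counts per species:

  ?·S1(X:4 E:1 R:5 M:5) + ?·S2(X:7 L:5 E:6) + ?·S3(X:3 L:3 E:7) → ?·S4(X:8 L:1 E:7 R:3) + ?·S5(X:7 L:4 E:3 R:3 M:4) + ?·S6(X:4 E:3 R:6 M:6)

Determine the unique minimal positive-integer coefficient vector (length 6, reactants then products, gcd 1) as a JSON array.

X: 6·4+2·7+1·3 = 41 | 1·8+3·7+3·4 = 41
L: 6·0+2·5+1·3 = 13 | 1·1+3·4+3·0 = 13
E: 6·1+2·6+1·7 = 25 | 1·7+3·3+3·3 = 25
R: 6·5+2·0+1·0 = 30 | 1·3+3·3+3·6 = 30
M: 6·5+2·0+1·0 = 30 | 1·0+3·4+3·6 = 30
gcd(6,2,1,1,3,3) = 1

Coefficients: [6, 2, 1, 1, 3, 3]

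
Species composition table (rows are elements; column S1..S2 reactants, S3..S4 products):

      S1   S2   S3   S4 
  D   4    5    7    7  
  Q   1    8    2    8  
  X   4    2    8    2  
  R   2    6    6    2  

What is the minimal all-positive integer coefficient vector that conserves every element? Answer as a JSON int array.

Coefficients: [4, 1, 2, 1]

D: 4·4+1·5 = 21 | 2·7+1·7 = 21
Q: 4·1+1·8 = 12 | 2·2+1·8 = 12
X: 4·4+1·2 = 18 | 2·8+1·2 = 18
R: 4·2+1·6 = 14 | 2·6+1·2 = 14
gcd(4,1,2,1) = 1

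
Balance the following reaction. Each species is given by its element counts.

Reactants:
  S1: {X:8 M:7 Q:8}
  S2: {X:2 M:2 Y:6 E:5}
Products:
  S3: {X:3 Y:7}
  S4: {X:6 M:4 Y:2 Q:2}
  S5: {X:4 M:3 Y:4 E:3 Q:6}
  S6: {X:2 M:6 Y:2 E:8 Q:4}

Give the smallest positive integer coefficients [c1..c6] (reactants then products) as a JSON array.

X: 4·8+6·2 = 44 | 2·3+4·6+2·4+3·2 = 44
M: 4·7+6·2 = 40 | 2·0+4·4+2·3+3·6 = 40
Y: 4·0+6·6 = 36 | 2·7+4·2+2·4+3·2 = 36
E: 4·0+6·5 = 30 | 2·0+4·0+2·3+3·8 = 30
Q: 4·8+6·0 = 32 | 2·0+4·2+2·6+3·4 = 32
gcd(4,6,2,4,2,3) = 1

Coefficients: [4, 6, 2, 4, 2, 3]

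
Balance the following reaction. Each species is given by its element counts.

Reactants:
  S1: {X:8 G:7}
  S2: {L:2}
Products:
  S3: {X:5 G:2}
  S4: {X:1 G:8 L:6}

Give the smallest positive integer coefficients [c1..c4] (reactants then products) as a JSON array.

X: 2·8+3·0 = 16 | 3·5+1·1 = 16
G: 2·7+3·0 = 14 | 3·2+1·8 = 14
L: 2·0+3·2 = 6 | 3·0+1·6 = 6
gcd(2,3,3,1) = 1

Coefficients: [2, 3, 3, 1]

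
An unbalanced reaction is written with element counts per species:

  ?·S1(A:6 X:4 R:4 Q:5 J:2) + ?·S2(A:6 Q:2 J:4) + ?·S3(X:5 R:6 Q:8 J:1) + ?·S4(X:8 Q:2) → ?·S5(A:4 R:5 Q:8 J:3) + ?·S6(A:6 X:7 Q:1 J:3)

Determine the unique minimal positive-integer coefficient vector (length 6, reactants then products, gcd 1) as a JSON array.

Coefficients: [3, 6, 3, 1, 6, 5]

A: 3·6+6·6+3·0+1·0 = 54 | 6·4+5·6 = 54
X: 3·4+6·0+3·5+1·8 = 35 | 6·0+5·7 = 35
R: 3·4+6·0+3·6+1·0 = 30 | 6·5+5·0 = 30
Q: 3·5+6·2+3·8+1·2 = 53 | 6·8+5·1 = 53
J: 3·2+6·4+3·1+1·0 = 33 | 6·3+5·3 = 33
gcd(3,6,3,1,6,5) = 1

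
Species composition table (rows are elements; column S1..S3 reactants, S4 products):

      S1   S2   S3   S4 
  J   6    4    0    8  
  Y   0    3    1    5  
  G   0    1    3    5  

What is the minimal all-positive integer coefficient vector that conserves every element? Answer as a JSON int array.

J: 2·6+5·4+5·0 = 32 | 4·8 = 32
Y: 2·0+5·3+5·1 = 20 | 4·5 = 20
G: 2·0+5·1+5·3 = 20 | 4·5 = 20
gcd(2,5,5,4) = 1

Coefficients: [2, 5, 5, 4]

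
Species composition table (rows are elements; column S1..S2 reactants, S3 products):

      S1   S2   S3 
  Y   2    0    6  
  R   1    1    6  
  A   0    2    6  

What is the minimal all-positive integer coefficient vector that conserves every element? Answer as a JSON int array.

Coefficients: [3, 3, 1]

Y: 3·2+3·0 = 6 | 1·6 = 6
R: 3·1+3·1 = 6 | 1·6 = 6
A: 3·0+3·2 = 6 | 1·6 = 6
gcd(3,3,1) = 1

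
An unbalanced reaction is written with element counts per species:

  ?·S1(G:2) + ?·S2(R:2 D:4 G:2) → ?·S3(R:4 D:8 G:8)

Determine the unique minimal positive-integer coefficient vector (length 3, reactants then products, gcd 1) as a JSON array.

R: 2·0+2·2 = 4 | 1·4 = 4
D: 2·0+2·4 = 8 | 1·8 = 8
G: 2·2+2·2 = 8 | 1·8 = 8
gcd(2,2,1) = 1

Coefficients: [2, 2, 1]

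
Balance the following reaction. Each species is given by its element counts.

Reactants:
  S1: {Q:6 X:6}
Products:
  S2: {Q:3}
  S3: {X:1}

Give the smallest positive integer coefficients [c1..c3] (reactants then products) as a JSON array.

Coefficients: [1, 2, 6]

Q: 1·6 = 6 | 2·3+6·0 = 6
X: 1·6 = 6 | 2·0+6·1 = 6
gcd(1,2,6) = 1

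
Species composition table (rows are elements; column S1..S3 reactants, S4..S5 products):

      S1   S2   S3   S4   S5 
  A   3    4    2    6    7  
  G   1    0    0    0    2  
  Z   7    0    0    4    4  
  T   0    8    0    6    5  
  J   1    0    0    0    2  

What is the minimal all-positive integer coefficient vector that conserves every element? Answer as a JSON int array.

A: 4·3+5·4+6·2 = 44 | 5·6+2·7 = 44
G: 4·1+5·0+6·0 = 4 | 5·0+2·2 = 4
Z: 4·7+5·0+6·0 = 28 | 5·4+2·4 = 28
T: 4·0+5·8+6·0 = 40 | 5·6+2·5 = 40
J: 4·1+5·0+6·0 = 4 | 5·0+2·2 = 4
gcd(4,5,6,5,2) = 1

Coefficients: [4, 5, 6, 5, 2]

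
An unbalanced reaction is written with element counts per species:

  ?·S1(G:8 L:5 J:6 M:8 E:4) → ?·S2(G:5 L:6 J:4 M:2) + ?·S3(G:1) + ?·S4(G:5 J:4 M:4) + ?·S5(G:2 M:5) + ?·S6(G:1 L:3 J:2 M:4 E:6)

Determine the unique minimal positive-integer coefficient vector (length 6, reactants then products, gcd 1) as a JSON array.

G: 6·8 = 48 | 3·5+5·1+4·5+2·2+4·1 = 48
L: 6·5 = 30 | 3·6+5·0+4·0+2·0+4·3 = 30
J: 6·6 = 36 | 3·4+5·0+4·4+2·0+4·2 = 36
M: 6·8 = 48 | 3·2+5·0+4·4+2·5+4·4 = 48
E: 6·4 = 24 | 3·0+5·0+4·0+2·0+4·6 = 24
gcd(6,3,5,4,2,4) = 1

Coefficients: [6, 3, 5, 4, 2, 4]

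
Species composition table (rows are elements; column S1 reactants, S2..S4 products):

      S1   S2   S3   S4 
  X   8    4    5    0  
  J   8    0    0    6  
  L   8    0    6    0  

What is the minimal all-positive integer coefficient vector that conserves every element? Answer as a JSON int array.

X: 3·8 = 24 | 1·4+4·5+4·0 = 24
J: 3·8 = 24 | 1·0+4·0+4·6 = 24
L: 3·8 = 24 | 1·0+4·6+4·0 = 24
gcd(3,1,4,4) = 1

Coefficients: [3, 1, 4, 4]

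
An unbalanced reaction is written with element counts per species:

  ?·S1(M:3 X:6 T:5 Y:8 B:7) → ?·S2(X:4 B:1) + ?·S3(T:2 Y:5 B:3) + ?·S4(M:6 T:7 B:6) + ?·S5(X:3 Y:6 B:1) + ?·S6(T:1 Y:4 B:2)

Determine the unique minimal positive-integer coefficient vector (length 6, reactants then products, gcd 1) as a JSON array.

Coefficients: [6, 6, 4, 3, 4, 1]

M: 6·3 = 18 | 6·0+4·0+3·6+4·0+1·0 = 18
X: 6·6 = 36 | 6·4+4·0+3·0+4·3+1·0 = 36
T: 6·5 = 30 | 6·0+4·2+3·7+4·0+1·1 = 30
Y: 6·8 = 48 | 6·0+4·5+3·0+4·6+1·4 = 48
B: 6·7 = 42 | 6·1+4·3+3·6+4·1+1·2 = 42
gcd(6,6,4,3,4,1) = 1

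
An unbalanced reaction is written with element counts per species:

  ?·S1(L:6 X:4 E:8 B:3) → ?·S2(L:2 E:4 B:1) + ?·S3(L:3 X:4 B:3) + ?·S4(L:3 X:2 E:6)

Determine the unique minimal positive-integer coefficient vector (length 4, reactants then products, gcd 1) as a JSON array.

Coefficients: [3, 3, 2, 2]

L: 3·6 = 18 | 3·2+2·3+2·3 = 18
X: 3·4 = 12 | 3·0+2·4+2·2 = 12
E: 3·8 = 24 | 3·4+2·0+2·6 = 24
B: 3·3 = 9 | 3·1+2·3+2·0 = 9
gcd(3,3,2,2) = 1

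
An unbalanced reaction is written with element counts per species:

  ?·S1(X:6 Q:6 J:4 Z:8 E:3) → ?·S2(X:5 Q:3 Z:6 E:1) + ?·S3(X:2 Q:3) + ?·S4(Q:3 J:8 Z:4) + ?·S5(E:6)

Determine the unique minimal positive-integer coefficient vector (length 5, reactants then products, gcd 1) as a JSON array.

Coefficients: [6, 6, 3, 3, 2]

X: 6·6 = 36 | 6·5+3·2+3·0+2·0 = 36
Q: 6·6 = 36 | 6·3+3·3+3·3+2·0 = 36
J: 6·4 = 24 | 6·0+3·0+3·8+2·0 = 24
Z: 6·8 = 48 | 6·6+3·0+3·4+2·0 = 48
E: 6·3 = 18 | 6·1+3·0+3·0+2·6 = 18
gcd(6,6,3,3,2) = 1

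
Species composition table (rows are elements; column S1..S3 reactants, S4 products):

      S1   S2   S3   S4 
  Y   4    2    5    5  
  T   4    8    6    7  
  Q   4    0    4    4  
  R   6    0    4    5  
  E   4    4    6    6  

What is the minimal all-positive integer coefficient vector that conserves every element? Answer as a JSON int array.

Y: 2·4+1·2+2·5 = 20 | 4·5 = 20
T: 2·4+1·8+2·6 = 28 | 4·7 = 28
Q: 2·4+1·0+2·4 = 16 | 4·4 = 16
R: 2·6+1·0+2·4 = 20 | 4·5 = 20
E: 2·4+1·4+2·6 = 24 | 4·6 = 24
gcd(2,1,2,4) = 1

Coefficients: [2, 1, 2, 4]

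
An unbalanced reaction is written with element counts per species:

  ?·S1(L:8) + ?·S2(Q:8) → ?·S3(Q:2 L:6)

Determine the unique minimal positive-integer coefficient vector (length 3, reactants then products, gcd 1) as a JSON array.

Coefficients: [3, 1, 4]

Q: 3·0+1·8 = 8 | 4·2 = 8
L: 3·8+1·0 = 24 | 4·6 = 24
gcd(3,1,4) = 1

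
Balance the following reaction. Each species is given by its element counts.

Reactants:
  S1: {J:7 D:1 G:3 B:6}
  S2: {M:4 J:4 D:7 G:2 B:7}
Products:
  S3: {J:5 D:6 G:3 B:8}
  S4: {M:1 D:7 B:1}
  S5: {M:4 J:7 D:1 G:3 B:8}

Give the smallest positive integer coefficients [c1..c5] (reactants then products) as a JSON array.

Coefficients: [3, 6, 2, 4, 5]

M: 3·0+6·4 = 24 | 2·0+4·1+5·4 = 24
J: 3·7+6·4 = 45 | 2·5+4·0+5·7 = 45
D: 3·1+6·7 = 45 | 2·6+4·7+5·1 = 45
G: 3·3+6·2 = 21 | 2·3+4·0+5·3 = 21
B: 3·6+6·7 = 60 | 2·8+4·1+5·8 = 60
gcd(3,6,2,4,5) = 1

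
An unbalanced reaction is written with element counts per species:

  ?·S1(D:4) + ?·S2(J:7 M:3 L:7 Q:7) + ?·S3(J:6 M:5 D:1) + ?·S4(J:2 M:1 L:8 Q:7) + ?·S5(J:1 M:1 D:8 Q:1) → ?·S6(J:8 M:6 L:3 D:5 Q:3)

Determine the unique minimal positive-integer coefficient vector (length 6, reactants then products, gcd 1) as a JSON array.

J: 3·0+1·7+5·6+1·2+1·1 = 40 | 5·8 = 40
M: 3·0+1·3+5·5+1·1+1·1 = 30 | 5·6 = 30
L: 3·0+1·7+5·0+1·8+1·0 = 15 | 5·3 = 15
D: 3·4+1·0+5·1+1·0+1·8 = 25 | 5·5 = 25
Q: 3·0+1·7+5·0+1·7+1·1 = 15 | 5·3 = 15
gcd(3,1,5,1,1,5) = 1

Coefficients: [3, 1, 5, 1, 1, 5]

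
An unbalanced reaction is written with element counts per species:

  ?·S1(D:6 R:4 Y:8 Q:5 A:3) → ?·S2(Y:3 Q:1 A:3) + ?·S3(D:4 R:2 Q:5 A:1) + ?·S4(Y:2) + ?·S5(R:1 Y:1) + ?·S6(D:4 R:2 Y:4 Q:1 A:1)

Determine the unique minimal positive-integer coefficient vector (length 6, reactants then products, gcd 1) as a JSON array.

D: 4·6 = 24 | 2·0+3·4+5·0+4·0+3·4 = 24
R: 4·4 = 16 | 2·0+3·2+5·0+4·1+3·2 = 16
Y: 4·8 = 32 | 2·3+3·0+5·2+4·1+3·4 = 32
Q: 4·5 = 20 | 2·1+3·5+5·0+4·0+3·1 = 20
A: 4·3 = 12 | 2·3+3·1+5·0+4·0+3·1 = 12
gcd(4,2,3,5,4,3) = 1

Coefficients: [4, 2, 3, 5, 4, 3]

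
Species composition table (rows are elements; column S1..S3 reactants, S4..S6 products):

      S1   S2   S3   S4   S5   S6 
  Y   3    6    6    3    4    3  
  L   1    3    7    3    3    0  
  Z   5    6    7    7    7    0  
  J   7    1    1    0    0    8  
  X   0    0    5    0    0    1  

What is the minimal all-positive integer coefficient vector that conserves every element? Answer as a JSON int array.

Y: 5·3+4·6+1·6 = 45 | 2·3+6·4+5·3 = 45
L: 5·1+4·3+1·7 = 24 | 2·3+6·3+5·0 = 24
Z: 5·5+4·6+1·7 = 56 | 2·7+6·7+5·0 = 56
J: 5·7+4·1+1·1 = 40 | 2·0+6·0+5·8 = 40
X: 5·0+4·0+1·5 = 5 | 2·0+6·0+5·1 = 5
gcd(5,4,1,2,6,5) = 1

Coefficients: [5, 4, 1, 2, 6, 5]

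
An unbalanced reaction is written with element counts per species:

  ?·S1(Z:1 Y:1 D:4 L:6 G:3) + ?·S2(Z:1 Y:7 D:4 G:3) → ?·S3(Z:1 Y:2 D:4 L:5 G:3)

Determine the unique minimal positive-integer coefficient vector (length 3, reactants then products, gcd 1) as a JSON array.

Coefficients: [5, 1, 6]

Z: 5·1+1·1 = 6 | 6·1 = 6
Y: 5·1+1·7 = 12 | 6·2 = 12
D: 5·4+1·4 = 24 | 6·4 = 24
L: 5·6+1·0 = 30 | 6·5 = 30
G: 5·3+1·3 = 18 | 6·3 = 18
gcd(5,1,6) = 1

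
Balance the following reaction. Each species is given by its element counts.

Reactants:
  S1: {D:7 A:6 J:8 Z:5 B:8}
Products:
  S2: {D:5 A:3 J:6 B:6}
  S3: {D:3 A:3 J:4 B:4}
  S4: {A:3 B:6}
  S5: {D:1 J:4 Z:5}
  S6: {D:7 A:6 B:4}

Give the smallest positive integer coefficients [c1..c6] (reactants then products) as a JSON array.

D: 5·7 = 35 | 2·5+2·3+2·0+5·1+2·7 = 35
A: 5·6 = 30 | 2·3+2·3+2·3+5·0+2·6 = 30
J: 5·8 = 40 | 2·6+2·4+2·0+5·4+2·0 = 40
Z: 5·5 = 25 | 2·0+2·0+2·0+5·5+2·0 = 25
B: 5·8 = 40 | 2·6+2·4+2·6+5·0+2·4 = 40
gcd(5,2,2,2,5,2) = 1

Coefficients: [5, 2, 2, 2, 5, 2]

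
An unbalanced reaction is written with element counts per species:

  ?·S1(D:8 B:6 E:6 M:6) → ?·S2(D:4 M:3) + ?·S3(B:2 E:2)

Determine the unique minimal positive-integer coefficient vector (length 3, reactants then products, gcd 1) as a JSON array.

Coefficients: [1, 2, 3]

D: 1·8 = 8 | 2·4+3·0 = 8
B: 1·6 = 6 | 2·0+3·2 = 6
E: 1·6 = 6 | 2·0+3·2 = 6
M: 1·6 = 6 | 2·3+3·0 = 6
gcd(1,2,3) = 1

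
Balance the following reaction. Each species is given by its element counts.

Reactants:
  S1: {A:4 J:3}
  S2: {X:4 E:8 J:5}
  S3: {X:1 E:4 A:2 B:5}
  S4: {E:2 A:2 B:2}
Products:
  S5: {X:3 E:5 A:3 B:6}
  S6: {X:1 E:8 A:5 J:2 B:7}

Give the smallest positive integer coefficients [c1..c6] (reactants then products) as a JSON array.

X: 1·0+1·4+6·1+5·0 = 10 | 2·3+4·1 = 10
E: 1·0+1·8+6·4+5·2 = 42 | 2·5+4·8 = 42
A: 1·4+1·0+6·2+5·2 = 26 | 2·3+4·5 = 26
J: 1·3+1·5+6·0+5·0 = 8 | 2·0+4·2 = 8
B: 1·0+1·0+6·5+5·2 = 40 | 2·6+4·7 = 40
gcd(1,1,6,5,2,4) = 1

Coefficients: [1, 1, 6, 5, 2, 4]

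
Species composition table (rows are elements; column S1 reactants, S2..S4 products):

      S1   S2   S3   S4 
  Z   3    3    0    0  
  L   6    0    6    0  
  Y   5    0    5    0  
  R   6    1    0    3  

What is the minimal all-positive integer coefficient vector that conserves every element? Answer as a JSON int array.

Coefficients: [3, 3, 3, 5]

Z: 3·3 = 9 | 3·3+3·0+5·0 = 9
L: 3·6 = 18 | 3·0+3·6+5·0 = 18
Y: 3·5 = 15 | 3·0+3·5+5·0 = 15
R: 3·6 = 18 | 3·1+3·0+5·3 = 18
gcd(3,3,3,5) = 1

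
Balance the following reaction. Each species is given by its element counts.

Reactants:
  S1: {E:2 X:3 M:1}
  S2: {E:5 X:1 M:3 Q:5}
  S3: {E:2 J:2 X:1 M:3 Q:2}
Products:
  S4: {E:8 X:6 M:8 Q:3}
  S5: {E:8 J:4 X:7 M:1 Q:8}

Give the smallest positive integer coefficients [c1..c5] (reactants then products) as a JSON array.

Coefficients: [5, 2, 2, 2, 1]

E: 5·2+2·5+2·2 = 24 | 2·8+1·8 = 24
J: 5·0+2·0+2·2 = 4 | 2·0+1·4 = 4
X: 5·3+2·1+2·1 = 19 | 2·6+1·7 = 19
M: 5·1+2·3+2·3 = 17 | 2·8+1·1 = 17
Q: 5·0+2·5+2·2 = 14 | 2·3+1·8 = 14
gcd(5,2,2,2,1) = 1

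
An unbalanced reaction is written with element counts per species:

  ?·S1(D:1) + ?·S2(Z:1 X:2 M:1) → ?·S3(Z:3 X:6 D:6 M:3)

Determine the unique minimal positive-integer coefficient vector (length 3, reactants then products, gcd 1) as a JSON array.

Z: 6·0+3·1 = 3 | 1·3 = 3
X: 6·0+3·2 = 6 | 1·6 = 6
D: 6·1+3·0 = 6 | 1·6 = 6
M: 6·0+3·1 = 3 | 1·3 = 3
gcd(6,3,1) = 1

Coefficients: [6, 3, 1]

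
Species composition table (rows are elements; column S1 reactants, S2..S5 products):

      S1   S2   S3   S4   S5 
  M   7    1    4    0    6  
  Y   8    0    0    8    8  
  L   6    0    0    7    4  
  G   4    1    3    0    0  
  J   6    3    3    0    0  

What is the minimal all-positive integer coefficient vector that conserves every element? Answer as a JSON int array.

Coefficients: [3, 3, 3, 2, 1]

M: 3·7 = 21 | 3·1+3·4+2·0+1·6 = 21
Y: 3·8 = 24 | 3·0+3·0+2·8+1·8 = 24
L: 3·6 = 18 | 3·0+3·0+2·7+1·4 = 18
G: 3·4 = 12 | 3·1+3·3+2·0+1·0 = 12
J: 3·6 = 18 | 3·3+3·3+2·0+1·0 = 18
gcd(3,3,3,2,1) = 1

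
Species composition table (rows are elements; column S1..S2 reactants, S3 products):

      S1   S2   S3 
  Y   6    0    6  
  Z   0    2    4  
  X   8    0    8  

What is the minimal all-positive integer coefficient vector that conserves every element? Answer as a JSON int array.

Coefficients: [1, 2, 1]

Y: 1·6+2·0 = 6 | 1·6 = 6
Z: 1·0+2·2 = 4 | 1·4 = 4
X: 1·8+2·0 = 8 | 1·8 = 8
gcd(1,2,1) = 1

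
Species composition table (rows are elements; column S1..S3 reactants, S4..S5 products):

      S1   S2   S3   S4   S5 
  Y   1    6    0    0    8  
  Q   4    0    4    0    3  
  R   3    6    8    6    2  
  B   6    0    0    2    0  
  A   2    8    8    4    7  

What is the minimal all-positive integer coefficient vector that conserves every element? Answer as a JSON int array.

Coefficients: [2, 5, 1, 6, 4]

Y: 2·1+5·6+1·0 = 32 | 6·0+4·8 = 32
Q: 2·4+5·0+1·4 = 12 | 6·0+4·3 = 12
R: 2·3+5·6+1·8 = 44 | 6·6+4·2 = 44
B: 2·6+5·0+1·0 = 12 | 6·2+4·0 = 12
A: 2·2+5·8+1·8 = 52 | 6·4+4·7 = 52
gcd(2,5,1,6,4) = 1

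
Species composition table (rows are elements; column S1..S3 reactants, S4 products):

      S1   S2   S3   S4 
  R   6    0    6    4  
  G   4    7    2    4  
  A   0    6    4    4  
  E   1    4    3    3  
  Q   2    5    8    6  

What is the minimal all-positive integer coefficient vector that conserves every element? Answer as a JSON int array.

Coefficients: [1, 2, 3, 6]

R: 1·6+2·0+3·6 = 24 | 6·4 = 24
G: 1·4+2·7+3·2 = 24 | 6·4 = 24
A: 1·0+2·6+3·4 = 24 | 6·4 = 24
E: 1·1+2·4+3·3 = 18 | 6·3 = 18
Q: 1·2+2·5+3·8 = 36 | 6·6 = 36
gcd(1,2,3,6) = 1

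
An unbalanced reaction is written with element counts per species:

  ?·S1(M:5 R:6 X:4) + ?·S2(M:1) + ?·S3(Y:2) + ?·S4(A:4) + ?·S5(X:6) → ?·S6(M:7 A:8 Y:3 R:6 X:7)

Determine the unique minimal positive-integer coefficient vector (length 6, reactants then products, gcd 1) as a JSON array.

Coefficients: [2, 4, 3, 4, 1, 2]

M: 2·5+4·1+3·0+4·0+1·0 = 14 | 2·7 = 14
A: 2·0+4·0+3·0+4·4+1·0 = 16 | 2·8 = 16
Y: 2·0+4·0+3·2+4·0+1·0 = 6 | 2·3 = 6
R: 2·6+4·0+3·0+4·0+1·0 = 12 | 2·6 = 12
X: 2·4+4·0+3·0+4·0+1·6 = 14 | 2·7 = 14
gcd(2,4,3,4,1,2) = 1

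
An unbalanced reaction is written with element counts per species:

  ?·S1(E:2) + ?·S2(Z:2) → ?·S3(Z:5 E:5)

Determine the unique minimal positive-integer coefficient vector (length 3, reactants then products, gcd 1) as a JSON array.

Z: 5·0+5·2 = 10 | 2·5 = 10
E: 5·2+5·0 = 10 | 2·5 = 10
gcd(5,5,2) = 1

Coefficients: [5, 5, 2]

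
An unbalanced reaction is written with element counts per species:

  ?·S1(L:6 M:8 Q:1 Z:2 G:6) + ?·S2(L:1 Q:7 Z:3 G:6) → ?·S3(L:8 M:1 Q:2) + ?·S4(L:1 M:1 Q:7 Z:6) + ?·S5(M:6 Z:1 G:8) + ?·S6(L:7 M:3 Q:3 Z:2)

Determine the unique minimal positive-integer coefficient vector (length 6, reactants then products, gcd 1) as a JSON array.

L: 6·6+2·1 = 38 | 2·8+1·1+6·0+3·7 = 38
M: 6·8+2·0 = 48 | 2·1+1·1+6·6+3·3 = 48
Q: 6·1+2·7 = 20 | 2·2+1·7+6·0+3·3 = 20
Z: 6·2+2·3 = 18 | 2·0+1·6+6·1+3·2 = 18
G: 6·6+2·6 = 48 | 2·0+1·0+6·8+3·0 = 48
gcd(6,2,2,1,6,3) = 1

Coefficients: [6, 2, 2, 1, 6, 3]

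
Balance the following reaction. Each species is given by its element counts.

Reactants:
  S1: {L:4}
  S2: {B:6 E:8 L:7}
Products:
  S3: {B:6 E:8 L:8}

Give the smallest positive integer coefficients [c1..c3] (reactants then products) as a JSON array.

Coefficients: [1, 4, 4]

B: 1·0+4·6 = 24 | 4·6 = 24
E: 1·0+4·8 = 32 | 4·8 = 32
L: 1·4+4·7 = 32 | 4·8 = 32
gcd(1,4,4) = 1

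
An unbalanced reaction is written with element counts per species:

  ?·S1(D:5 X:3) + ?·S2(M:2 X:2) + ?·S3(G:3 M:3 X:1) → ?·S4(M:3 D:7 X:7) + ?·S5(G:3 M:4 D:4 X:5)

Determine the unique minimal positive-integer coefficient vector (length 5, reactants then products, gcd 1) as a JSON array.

Coefficients: [5, 5, 1, 3, 1]

G: 5·0+5·0+1·3 = 3 | 3·0+1·3 = 3
M: 5·0+5·2+1·3 = 13 | 3·3+1·4 = 13
D: 5·5+5·0+1·0 = 25 | 3·7+1·4 = 25
X: 5·3+5·2+1·1 = 26 | 3·7+1·5 = 26
gcd(5,5,1,3,1) = 1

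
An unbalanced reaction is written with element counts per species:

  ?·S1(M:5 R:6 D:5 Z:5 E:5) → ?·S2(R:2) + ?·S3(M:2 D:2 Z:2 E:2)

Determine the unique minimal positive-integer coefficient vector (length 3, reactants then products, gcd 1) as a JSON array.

M: 2·5 = 10 | 6·0+5·2 = 10
R: 2·6 = 12 | 6·2+5·0 = 12
D: 2·5 = 10 | 6·0+5·2 = 10
Z: 2·5 = 10 | 6·0+5·2 = 10
E: 2·5 = 10 | 6·0+5·2 = 10
gcd(2,6,5) = 1

Coefficients: [2, 6, 5]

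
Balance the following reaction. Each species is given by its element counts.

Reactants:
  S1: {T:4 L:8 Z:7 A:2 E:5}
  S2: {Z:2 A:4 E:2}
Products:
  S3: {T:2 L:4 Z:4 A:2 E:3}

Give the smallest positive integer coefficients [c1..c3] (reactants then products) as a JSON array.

T: 2·4+1·0 = 8 | 4·2 = 8
L: 2·8+1·0 = 16 | 4·4 = 16
Z: 2·7+1·2 = 16 | 4·4 = 16
A: 2·2+1·4 = 8 | 4·2 = 8
E: 2·5+1·2 = 12 | 4·3 = 12
gcd(2,1,4) = 1

Coefficients: [2, 1, 4]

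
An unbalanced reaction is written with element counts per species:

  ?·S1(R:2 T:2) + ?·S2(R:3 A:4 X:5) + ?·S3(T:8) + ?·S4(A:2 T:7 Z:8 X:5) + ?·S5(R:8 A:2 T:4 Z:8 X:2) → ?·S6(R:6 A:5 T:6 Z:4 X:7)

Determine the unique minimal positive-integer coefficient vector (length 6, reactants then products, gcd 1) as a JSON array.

Coefficients: [5, 6, 1, 2, 1, 6]

R: 5·2+6·3+1·0+2·0+1·8 = 36 | 6·6 = 36
A: 5·0+6·4+1·0+2·2+1·2 = 30 | 6·5 = 30
T: 5·2+6·0+1·8+2·7+1·4 = 36 | 6·6 = 36
Z: 5·0+6·0+1·0+2·8+1·8 = 24 | 6·4 = 24
X: 5·0+6·5+1·0+2·5+1·2 = 42 | 6·7 = 42
gcd(5,6,1,2,1,6) = 1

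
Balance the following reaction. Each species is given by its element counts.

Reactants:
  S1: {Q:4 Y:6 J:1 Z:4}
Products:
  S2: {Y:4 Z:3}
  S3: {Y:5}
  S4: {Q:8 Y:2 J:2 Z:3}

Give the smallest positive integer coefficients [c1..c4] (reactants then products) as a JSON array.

Coefficients: [6, 5, 2, 3]

Q: 6·4 = 24 | 5·0+2·0+3·8 = 24
Y: 6·6 = 36 | 5·4+2·5+3·2 = 36
J: 6·1 = 6 | 5·0+2·0+3·2 = 6
Z: 6·4 = 24 | 5·3+2·0+3·3 = 24
gcd(6,5,2,3) = 1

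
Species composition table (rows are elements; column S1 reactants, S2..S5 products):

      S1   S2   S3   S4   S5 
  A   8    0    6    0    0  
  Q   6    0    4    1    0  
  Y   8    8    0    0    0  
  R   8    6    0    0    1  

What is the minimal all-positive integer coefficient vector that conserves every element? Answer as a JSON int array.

Coefficients: [3, 3, 4, 2, 6]

A: 3·8 = 24 | 3·0+4·6+2·0+6·0 = 24
Q: 3·6 = 18 | 3·0+4·4+2·1+6·0 = 18
Y: 3·8 = 24 | 3·8+4·0+2·0+6·0 = 24
R: 3·8 = 24 | 3·6+4·0+2·0+6·1 = 24
gcd(3,3,4,2,6) = 1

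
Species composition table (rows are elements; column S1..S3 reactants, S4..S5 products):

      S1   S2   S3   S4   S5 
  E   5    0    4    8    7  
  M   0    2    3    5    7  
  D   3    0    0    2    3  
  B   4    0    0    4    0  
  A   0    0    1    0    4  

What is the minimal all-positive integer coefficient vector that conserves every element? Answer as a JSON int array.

Coefficients: [3, 5, 4, 3, 1]

E: 3·5+5·0+4·4 = 31 | 3·8+1·7 = 31
M: 3·0+5·2+4·3 = 22 | 3·5+1·7 = 22
D: 3·3+5·0+4·0 = 9 | 3·2+1·3 = 9
B: 3·4+5·0+4·0 = 12 | 3·4+1·0 = 12
A: 3·0+5·0+4·1 = 4 | 3·0+1·4 = 4
gcd(3,5,4,3,1) = 1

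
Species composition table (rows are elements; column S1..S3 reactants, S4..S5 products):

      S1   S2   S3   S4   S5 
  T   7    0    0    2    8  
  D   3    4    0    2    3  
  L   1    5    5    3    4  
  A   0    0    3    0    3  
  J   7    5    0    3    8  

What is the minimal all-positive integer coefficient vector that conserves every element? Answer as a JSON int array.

Coefficients: [6, 1, 4, 5, 4]

T: 6·7+1·0+4·0 = 42 | 5·2+4·8 = 42
D: 6·3+1·4+4·0 = 22 | 5·2+4·3 = 22
L: 6·1+1·5+4·5 = 31 | 5·3+4·4 = 31
A: 6·0+1·0+4·3 = 12 | 5·0+4·3 = 12
J: 6·7+1·5+4·0 = 47 | 5·3+4·8 = 47
gcd(6,1,4,5,4) = 1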